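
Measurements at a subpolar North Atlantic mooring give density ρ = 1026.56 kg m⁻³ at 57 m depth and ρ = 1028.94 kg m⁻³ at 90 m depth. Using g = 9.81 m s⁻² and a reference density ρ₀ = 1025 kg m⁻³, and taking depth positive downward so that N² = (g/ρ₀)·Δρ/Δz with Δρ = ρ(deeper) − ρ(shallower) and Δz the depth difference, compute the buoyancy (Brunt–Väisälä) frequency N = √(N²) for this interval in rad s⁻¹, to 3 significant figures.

0.0263 rad s⁻¹

Δρ = 1028.94 − 1026.56 = 2.38 kg m⁻³ over Δz = 90 − 57 = 33 m.
N² = (9.81/1025) × (2.38/33) = 6.9025 × 10⁻⁴ s⁻².
N = √(6.9025 × 10⁻⁴) = 0.026273 rad s⁻¹ ≈ 0.0263 rad s⁻¹.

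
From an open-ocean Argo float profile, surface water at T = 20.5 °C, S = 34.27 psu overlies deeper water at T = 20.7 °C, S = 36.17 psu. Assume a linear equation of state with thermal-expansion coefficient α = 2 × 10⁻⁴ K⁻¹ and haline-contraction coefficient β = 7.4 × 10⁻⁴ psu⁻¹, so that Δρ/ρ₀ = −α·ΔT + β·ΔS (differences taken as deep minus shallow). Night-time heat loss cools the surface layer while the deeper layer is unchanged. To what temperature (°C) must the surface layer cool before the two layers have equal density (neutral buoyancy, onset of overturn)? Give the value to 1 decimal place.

Neutral buoyancy requires Δρ = 0, i.e. −α(T_deep − T_surf′) + β(S_deep − S_surf) = 0.
T_surf′ = T_deep − (β/α)·ΔS = 20.7 − (7.4 × 10⁻⁴/2 × 10⁻⁴)·(+1.90) = 13.670 °C.
Cooling required: 20.5 − (13.670) = 6.830 °C.

13.7 °C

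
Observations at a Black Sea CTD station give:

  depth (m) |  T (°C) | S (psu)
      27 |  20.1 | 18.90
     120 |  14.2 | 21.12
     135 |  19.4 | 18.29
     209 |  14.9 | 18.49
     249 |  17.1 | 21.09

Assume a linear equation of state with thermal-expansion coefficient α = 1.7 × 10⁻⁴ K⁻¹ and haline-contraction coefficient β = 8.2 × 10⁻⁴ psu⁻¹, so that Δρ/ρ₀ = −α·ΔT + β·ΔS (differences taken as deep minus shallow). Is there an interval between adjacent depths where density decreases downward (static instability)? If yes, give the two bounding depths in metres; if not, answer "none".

Evaluate Δρ/ρ₀ = −αΔT + βΔS across each adjacent pair:
  27–120 m: −αΔT+βΔS = −(1.7 × 10⁻⁴)(-5.9)+(8.2 × 10⁻⁴)(+2.22) = 2.8 × 10⁻³ → stable
  120–135 m: −αΔT+βΔS = −(1.7 × 10⁻⁴)(+5.2)+(8.2 × 10⁻⁴)(-2.83) = -3.2 × 10⁻³ → UNSTABLE
  135–209 m: −αΔT+βΔS = −(1.7 × 10⁻⁴)(-4.5)+(8.2 × 10⁻⁴)(+0.20) = 9.3 × 10⁻⁴ → stable
  209–249 m: −αΔT+βΔS = −(1.7 × 10⁻⁴)(+2.2)+(8.2 × 10⁻⁴)(+2.60) = 1.8 × 10⁻³ → stable
The 120–135 m interval has Δρ < 0: lighter water underlies denser water.

120–135 m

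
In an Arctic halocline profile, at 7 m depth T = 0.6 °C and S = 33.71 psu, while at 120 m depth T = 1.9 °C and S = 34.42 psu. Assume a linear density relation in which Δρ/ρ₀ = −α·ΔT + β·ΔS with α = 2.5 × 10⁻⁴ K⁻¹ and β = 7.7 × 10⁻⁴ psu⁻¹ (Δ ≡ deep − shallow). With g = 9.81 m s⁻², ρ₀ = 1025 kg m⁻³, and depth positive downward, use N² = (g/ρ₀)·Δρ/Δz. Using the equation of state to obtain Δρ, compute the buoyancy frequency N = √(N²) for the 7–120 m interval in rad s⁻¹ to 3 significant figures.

4.39 × 10⁻³ rad s⁻¹

ΔT = +1.3 K, ΔS = +0.71 psu (deep − shallow).
Δρ/ρ₀ = −αΔT + βΔS = -3.25 × 10⁻⁴ + 5.467 × 10⁻⁴ = 2.217 × 10⁻⁴, so Δρ ≈ 0.2272 kg m⁻³.
N² = (g/ρ₀)·Δρ/Δz = g·(Δρ/ρ₀)/Δz = 9.81 × 2.217 × 10⁻⁴ / 113 = 1.9247 × 10⁻⁵ s⁻².
N = √(1.9247 × 10⁻⁵) = 4.3871 × 10⁻³ rad s⁻¹ ≈ 4.39 × 10⁻³ rad s⁻¹.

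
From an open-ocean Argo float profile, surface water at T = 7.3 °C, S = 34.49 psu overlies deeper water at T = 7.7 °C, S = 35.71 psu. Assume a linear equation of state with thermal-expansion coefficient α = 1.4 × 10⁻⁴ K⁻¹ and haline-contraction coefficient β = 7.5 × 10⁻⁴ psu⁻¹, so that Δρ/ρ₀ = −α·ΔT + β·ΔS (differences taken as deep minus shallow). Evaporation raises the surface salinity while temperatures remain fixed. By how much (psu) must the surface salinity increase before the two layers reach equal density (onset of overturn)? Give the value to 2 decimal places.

Neutral buoyancy requires −α(T_deep − T_surf) + β(S_deep − S_surf′) = 0.
S_surf′ = S_deep − (α/β)·ΔT = 35.71 − (1.4 × 10⁻⁴/7.5 × 10⁻⁴)·(+0.4) = 35.6353 psu.
Increase required: 35.6353 − 34.49 = 1.1453 psu.

1.15 psu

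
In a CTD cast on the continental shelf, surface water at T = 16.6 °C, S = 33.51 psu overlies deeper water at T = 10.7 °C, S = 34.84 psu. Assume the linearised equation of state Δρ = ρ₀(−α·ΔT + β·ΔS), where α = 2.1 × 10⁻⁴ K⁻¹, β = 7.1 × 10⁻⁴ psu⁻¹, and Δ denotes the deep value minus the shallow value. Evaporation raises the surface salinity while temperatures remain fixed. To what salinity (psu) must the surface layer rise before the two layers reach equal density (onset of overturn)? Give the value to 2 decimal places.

Neutral buoyancy requires −α(T_deep − T_surf) + β(S_deep − S_surf′) = 0.
S_surf′ = S_deep − (α/β)·ΔT = 34.84 − (2.1 × 10⁻⁴/7.1 × 10⁻⁴)·(-5.9) = 36.5851 psu.
Increase required: 36.5851 − 33.51 = 3.0751 psu.

36.59 psu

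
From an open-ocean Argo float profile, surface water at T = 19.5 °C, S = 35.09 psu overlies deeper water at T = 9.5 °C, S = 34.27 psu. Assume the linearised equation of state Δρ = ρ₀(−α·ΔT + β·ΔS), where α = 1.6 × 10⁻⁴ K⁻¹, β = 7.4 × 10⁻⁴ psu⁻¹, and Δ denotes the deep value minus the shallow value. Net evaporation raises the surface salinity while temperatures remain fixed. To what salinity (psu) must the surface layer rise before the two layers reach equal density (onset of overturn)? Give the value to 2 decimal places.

36.43 psu

Neutral buoyancy requires −α(T_deep − T_surf) + β(S_deep − S_surf′) = 0.
S_surf′ = S_deep − (α/β)·ΔT = 34.27 − (1.6 × 10⁻⁴/7.4 × 10⁻⁴)·(-10.0) = 36.4322 psu.
Increase required: 36.4322 − 35.09 = 1.3422 psu.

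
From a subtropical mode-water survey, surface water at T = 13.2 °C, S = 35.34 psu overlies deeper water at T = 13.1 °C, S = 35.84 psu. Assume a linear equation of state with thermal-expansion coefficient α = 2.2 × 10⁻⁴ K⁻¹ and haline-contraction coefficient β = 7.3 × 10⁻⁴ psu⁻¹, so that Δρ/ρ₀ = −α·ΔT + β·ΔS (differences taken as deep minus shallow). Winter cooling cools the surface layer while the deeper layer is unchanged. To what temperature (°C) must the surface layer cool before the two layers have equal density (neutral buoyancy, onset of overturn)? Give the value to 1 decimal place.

Neutral buoyancy requires Δρ = 0, i.e. −α(T_deep − T_surf′) + β(S_deep − S_surf) = 0.
T_surf′ = T_deep − (β/α)·ΔS = 13.1 − (7.3 × 10⁻⁴/2.2 × 10⁻⁴)·(+0.50) = 11.441 °C.
Cooling required: 13.2 − (11.441) = 1.759 °C.

11.4 °C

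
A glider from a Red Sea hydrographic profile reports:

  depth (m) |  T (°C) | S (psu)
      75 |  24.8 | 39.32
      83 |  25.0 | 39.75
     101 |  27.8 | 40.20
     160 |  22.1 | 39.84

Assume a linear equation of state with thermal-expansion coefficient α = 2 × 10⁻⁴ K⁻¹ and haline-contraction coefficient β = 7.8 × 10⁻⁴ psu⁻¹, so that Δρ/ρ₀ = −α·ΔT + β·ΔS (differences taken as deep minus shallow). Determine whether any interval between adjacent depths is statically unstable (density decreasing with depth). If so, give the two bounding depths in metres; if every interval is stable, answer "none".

Evaluate Δρ/ρ₀ = −αΔT + βΔS across each adjacent pair:
  75–83 m: −αΔT+βΔS = −(2 × 10⁻⁴)(+0.2)+(7.8 × 10⁻⁴)(+0.43) = 3.0 × 10⁻⁴ → stable
  83–101 m: −αΔT+βΔS = −(2 × 10⁻⁴)(+2.8)+(7.8 × 10⁻⁴)(+0.45) = -2.1 × 10⁻⁴ → UNSTABLE
  101–160 m: −αΔT+βΔS = −(2 × 10⁻⁴)(-5.7)+(7.8 × 10⁻⁴)(-0.36) = 8.6 × 10⁻⁴ → stable
The 83–101 m interval has Δρ < 0: lighter water underlies denser water.

83–101 m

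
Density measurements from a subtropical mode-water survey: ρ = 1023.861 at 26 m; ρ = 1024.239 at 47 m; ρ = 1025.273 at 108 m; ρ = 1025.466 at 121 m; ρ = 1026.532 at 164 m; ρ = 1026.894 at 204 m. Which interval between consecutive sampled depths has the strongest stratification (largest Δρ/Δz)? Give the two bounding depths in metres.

Compute the density gradient over each adjacent pair:
  26–47 m: Δρ/Δz = 0.378/21 = 0.018 kg m⁻⁴
  47–108 m: Δρ/Δz = 1.034/61 = 0.017 kg m⁻⁴
  108–121 m: Δρ/Δz = 0.193/13 = 0.015 kg m⁻⁴
  121–164 m: Δρ/Δz = 1.066/43 = 0.025 kg m⁻⁴
  164–204 m: Δρ/Δz = 0.362/40 = 9.0 × 10⁻³ kg m⁻⁴
The largest gradient is in the 121–164 m interval — the pycnocline.

121–164 m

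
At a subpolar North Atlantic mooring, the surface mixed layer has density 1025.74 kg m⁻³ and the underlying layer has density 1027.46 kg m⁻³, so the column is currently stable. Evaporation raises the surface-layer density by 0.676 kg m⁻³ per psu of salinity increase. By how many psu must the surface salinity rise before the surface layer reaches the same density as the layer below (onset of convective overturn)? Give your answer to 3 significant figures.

2.54 psu

Density deficit of the surface layer: 1027.46 − 1025.74 = 1.72 kg m⁻³.
Required change = 1.72 / 0.676 = 2.54 psu.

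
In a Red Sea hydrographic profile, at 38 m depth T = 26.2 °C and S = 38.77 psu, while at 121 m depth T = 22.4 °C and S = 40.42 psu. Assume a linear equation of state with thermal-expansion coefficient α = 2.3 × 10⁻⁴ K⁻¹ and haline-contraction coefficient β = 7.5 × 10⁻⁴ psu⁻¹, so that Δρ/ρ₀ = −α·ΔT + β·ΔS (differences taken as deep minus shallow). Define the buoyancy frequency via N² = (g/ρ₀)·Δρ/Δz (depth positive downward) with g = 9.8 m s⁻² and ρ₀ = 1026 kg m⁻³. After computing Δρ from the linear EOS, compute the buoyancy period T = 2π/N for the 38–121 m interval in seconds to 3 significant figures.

398 s

ΔT = -3.8 K, ΔS = +1.65 psu (deep − shallow).
Δρ/ρ₀ = −αΔT + βΔS = 8.74 × 10⁻⁴ + 1.2375 × 10⁻³ = 2.1115 × 10⁻³, so Δρ ≈ 2.166 kg m⁻³.
N² = (g/ρ₀)·Δρ/Δz = g·(Δρ/ρ₀)/Δz = 9.8 × 2.1115 × 10⁻³ / 83 = 2.4931 × 10⁻⁴ s⁻².
N = √(2.4931 × 10⁻⁴) = 0.015790 rad s⁻¹ → T = 2π/N = 397.92 s ≈ 398 s.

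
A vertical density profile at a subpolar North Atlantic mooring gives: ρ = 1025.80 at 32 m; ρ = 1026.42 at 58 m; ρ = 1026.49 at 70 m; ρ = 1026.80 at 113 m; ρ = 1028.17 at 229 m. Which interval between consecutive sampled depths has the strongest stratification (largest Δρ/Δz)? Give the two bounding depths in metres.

32–58 m

Compute the density gradient over each adjacent pair:
  32–58 m: Δρ/Δz = 0.62/26 = 0.024 kg m⁻⁴
  58–70 m: Δρ/Δz = 0.07/12 = 5.8 × 10⁻³ kg m⁻⁴
  70–113 m: Δρ/Δz = 0.31/43 = 7.2 × 10⁻³ kg m⁻⁴
  113–229 m: Δρ/Δz = 1.37/116 = 0.012 kg m⁻⁴
The largest gradient is in the 32–58 m interval — the pycnocline.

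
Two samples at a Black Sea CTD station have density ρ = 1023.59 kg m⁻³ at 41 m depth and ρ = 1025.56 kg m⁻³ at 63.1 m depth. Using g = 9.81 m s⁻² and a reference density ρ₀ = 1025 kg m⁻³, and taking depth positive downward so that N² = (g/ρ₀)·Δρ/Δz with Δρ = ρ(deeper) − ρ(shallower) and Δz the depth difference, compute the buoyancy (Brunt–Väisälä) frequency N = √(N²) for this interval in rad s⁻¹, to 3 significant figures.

0.0292 rad s⁻¹

Δρ = 1025.56 − 1023.59 = 1.97 kg m⁻³ over Δz = 63.1 − 41 = 22.1 m.
N² = (9.81/1025) × (1.97/22.1) = 8.5314 × 10⁻⁴ s⁻².
N = √(8.5314 × 10⁻⁴) = 0.029209 rad s⁻¹ ≈ 0.0292 rad s⁻¹.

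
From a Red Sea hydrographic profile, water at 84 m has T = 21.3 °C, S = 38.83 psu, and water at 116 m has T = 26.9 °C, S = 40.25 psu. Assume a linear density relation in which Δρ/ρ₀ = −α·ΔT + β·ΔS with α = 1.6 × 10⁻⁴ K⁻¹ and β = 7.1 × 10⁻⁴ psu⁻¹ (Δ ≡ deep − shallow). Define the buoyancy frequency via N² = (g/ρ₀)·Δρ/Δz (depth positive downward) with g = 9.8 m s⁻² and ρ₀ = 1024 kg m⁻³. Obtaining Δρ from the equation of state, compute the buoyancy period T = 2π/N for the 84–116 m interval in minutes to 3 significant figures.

ΔT = +5.6 K, ΔS = +1.42 psu (deep − shallow).
Δρ/ρ₀ = −αΔT + βΔS = -8.96 × 10⁻⁴ + 1.0082 × 10⁻³ = 1.122 × 10⁻⁴, so Δρ ≈ 0.1149 kg m⁻³.
N² = (g/ρ₀)·Δρ/Δz = g·(Δρ/ρ₀)/Δz = 9.8 × 1.122 × 10⁻⁴ / 32 = 3.4361 × 10⁻⁵ s⁻².
N = √(3.4361 × 10⁻⁵) = 5.8618 × 10⁻³ rad s⁻¹ → T = 2π/N = 1.0719 × 10³ s = 17.865 min ≈ 17.9 min.

17.9 min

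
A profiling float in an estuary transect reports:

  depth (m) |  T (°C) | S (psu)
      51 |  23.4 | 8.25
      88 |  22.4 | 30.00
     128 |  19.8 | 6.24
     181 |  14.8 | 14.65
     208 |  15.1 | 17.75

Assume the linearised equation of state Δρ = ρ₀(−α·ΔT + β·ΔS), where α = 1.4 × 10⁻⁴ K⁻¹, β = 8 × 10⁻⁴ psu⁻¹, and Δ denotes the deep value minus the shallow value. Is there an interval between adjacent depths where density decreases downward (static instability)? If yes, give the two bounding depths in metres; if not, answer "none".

88–128 m

Evaluate Δρ/ρ₀ = −αΔT + βΔS across each adjacent pair:
  51–88 m: −αΔT+βΔS = −(1.4 × 10⁻⁴)(-1.0)+(8 × 10⁻⁴)(+21.75) = 0.018 → stable
  88–128 m: −αΔT+βΔS = −(1.4 × 10⁻⁴)(-2.6)+(8 × 10⁻⁴)(-23.76) = -0.019 → UNSTABLE
  128–181 m: −αΔT+βΔS = −(1.4 × 10⁻⁴)(-5.0)+(8 × 10⁻⁴)(+8.41) = 7.4 × 10⁻³ → stable
  181–208 m: −αΔT+βΔS = −(1.4 × 10⁻⁴)(+0.3)+(8 × 10⁻⁴)(+3.10) = 2.4 × 10⁻³ → stable
The 88–128 m interval has Δρ < 0: lighter water underlies denser water.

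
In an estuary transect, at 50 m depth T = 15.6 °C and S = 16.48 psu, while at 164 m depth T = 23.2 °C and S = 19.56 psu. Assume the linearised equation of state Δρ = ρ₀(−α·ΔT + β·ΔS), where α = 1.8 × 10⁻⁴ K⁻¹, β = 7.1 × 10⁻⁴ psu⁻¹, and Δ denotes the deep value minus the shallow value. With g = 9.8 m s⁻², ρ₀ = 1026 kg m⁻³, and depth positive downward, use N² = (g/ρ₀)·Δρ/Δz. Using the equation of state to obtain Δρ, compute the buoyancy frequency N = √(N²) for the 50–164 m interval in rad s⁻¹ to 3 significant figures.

ΔT = +7.6 K, ΔS = +3.08 psu (deep − shallow).
Δρ/ρ₀ = −αΔT + βΔS = -1.368 × 10⁻³ + 2.1868 × 10⁻³ = 8.188 × 10⁻⁴, so Δρ ≈ 0.8401 kg m⁻³.
N² = (g/ρ₀)·Δρ/Δz = g·(Δρ/ρ₀)/Δz = 9.8 × 8.188 × 10⁻⁴ / 114 = 7.0388 × 10⁻⁵ s⁻².
N = √(7.0388 × 10⁻⁵) = 8.3898 × 10⁻³ rad s⁻¹ ≈ 8.39 × 10⁻³ rad s⁻¹.

8.39 × 10⁻³ rad s⁻¹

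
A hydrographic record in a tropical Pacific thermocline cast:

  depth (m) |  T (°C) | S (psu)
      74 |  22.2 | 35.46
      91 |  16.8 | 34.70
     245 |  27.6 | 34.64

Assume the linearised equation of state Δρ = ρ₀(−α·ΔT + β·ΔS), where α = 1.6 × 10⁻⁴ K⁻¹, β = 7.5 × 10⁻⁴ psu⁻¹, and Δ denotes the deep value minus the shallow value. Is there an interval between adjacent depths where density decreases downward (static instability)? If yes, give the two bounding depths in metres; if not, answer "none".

Evaluate Δρ/ρ₀ = −αΔT + βΔS across each adjacent pair:
  74–91 m: −αΔT+βΔS = −(1.6 × 10⁻⁴)(-5.4)+(7.5 × 10⁻⁴)(-0.76) = 2.9 × 10⁻⁴ → stable
  91–245 m: −αΔT+βΔS = −(1.6 × 10⁻⁴)(+10.8)+(7.5 × 10⁻⁴)(-0.06) = -1.8 × 10⁻³ → UNSTABLE
The 91–245 m interval has Δρ < 0: lighter water underlies denser water.

91–245 m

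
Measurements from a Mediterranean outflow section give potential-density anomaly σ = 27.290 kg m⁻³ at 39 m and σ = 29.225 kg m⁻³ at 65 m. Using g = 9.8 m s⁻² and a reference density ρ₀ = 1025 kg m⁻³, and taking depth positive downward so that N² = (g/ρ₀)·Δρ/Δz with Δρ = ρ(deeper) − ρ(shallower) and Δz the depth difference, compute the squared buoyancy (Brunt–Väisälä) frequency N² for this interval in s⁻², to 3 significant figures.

Δρ = 1029.225 − 1027.290 = 1.935 kg m⁻³ over Δz = 65 − 39 = 26 m.
N² = (9.8/1025) × (1.935/26) = 7.1156 × 10⁻⁴ s⁻² ≈ 7.12 × 10⁻⁴ s⁻².

7.12 × 10⁻⁴ s⁻²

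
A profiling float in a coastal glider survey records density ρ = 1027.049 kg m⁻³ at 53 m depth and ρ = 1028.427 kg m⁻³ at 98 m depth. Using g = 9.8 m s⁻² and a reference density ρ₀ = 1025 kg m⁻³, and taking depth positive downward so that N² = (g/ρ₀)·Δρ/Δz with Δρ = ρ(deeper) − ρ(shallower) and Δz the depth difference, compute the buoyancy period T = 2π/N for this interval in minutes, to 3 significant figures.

6.12 min

Δρ = 1028.427 − 1027.049 = 1.378 kg m⁻³ over Δz = 98 − 53 = 45 m.
N² = (9.8/1025) × (1.378/45) = 2.9278 × 10⁻⁴ s⁻².
N = √(2.9278 × 10⁻⁴) = 0.017111 rad s⁻¹, so T = 2π/N = 367.20 s = 6.1200 min ≈ 6.12 min.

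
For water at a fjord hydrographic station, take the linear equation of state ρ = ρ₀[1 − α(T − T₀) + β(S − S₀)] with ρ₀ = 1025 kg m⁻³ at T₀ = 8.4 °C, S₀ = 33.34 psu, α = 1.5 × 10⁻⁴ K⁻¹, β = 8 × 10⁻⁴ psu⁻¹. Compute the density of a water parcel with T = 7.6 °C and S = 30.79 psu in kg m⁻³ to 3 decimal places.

T − T₀ = -0.8 K, S − S₀ = -2.55 psu.
Bracket = 1 − α·(-0.8) + β·(-2.55) = 1 + (-1.92 × 10⁻³) = 0.9980800.
ρ = 1025 × 0.9980800 = 1023.032 kg m⁻³.

1023.032 kg m⁻³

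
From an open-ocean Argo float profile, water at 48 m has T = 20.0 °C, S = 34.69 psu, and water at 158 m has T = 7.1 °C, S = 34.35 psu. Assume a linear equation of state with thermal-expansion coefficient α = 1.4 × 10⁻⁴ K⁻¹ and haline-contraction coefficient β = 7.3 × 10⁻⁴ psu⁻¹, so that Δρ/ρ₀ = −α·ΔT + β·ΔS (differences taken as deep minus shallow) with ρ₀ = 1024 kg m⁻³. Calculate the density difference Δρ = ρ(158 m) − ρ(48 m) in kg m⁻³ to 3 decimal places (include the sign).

ΔT = -12.9 K, ΔS = -0.34 psu (deep − shallow).
Δρ/ρ₀ = −(1.4 × 10⁻⁴)(-12.9) + (7.3 × 10⁻⁴)(-0.34) = 1.5578 × 10⁻³.
Δρ = 1024 × (1.5578 × 10⁻³) = +1.595 kg m⁻³.
Positive Δρ: denser below, stable.

+1.595 kg m⁻³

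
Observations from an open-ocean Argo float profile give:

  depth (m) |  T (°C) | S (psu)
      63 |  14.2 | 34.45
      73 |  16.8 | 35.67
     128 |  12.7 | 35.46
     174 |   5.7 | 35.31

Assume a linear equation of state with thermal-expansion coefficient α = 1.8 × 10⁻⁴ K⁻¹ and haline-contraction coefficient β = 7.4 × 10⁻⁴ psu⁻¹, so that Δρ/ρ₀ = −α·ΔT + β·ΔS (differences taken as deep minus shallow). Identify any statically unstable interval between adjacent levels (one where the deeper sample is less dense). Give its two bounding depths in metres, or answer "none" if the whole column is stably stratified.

none

Evaluate Δρ/ρ₀ = −αΔT + βΔS across each adjacent pair:
  63–73 m: −αΔT+βΔS = −(1.8 × 10⁻⁴)(+2.6)+(7.4 × 10⁻⁴)(+1.22) = 4.3 × 10⁻⁴ → stable
  73–128 m: −αΔT+βΔS = −(1.8 × 10⁻⁴)(-4.1)+(7.4 × 10⁻⁴)(-0.21) = 5.8 × 10⁻⁴ → stable
  128–174 m: −αΔT+βΔS = −(1.8 × 10⁻⁴)(-7.0)+(7.4 × 10⁻⁴)(-0.15) = 1.1 × 10⁻³ → stable
Every interval has Δρ > 0: the column is stably stratified throughout.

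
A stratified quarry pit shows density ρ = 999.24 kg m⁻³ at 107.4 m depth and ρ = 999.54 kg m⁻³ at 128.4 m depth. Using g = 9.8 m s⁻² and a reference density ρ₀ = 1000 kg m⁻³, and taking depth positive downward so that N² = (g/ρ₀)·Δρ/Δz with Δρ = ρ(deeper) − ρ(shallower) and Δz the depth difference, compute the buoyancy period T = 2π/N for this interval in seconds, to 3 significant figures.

Δρ = 999.54 − 999.24 = 0.30 kg m⁻³ over Δz = 128.4 − 107.4 = 21 m.
N² = (9.8/1000) × (0.30/21) = 1.4000 × 10⁻⁴ s⁻².
N = √(1.4000 × 10⁻⁴) = 0.011832 rad s⁻¹, so T = 2π/N = 531.03 s ≈ 531 s.

531 s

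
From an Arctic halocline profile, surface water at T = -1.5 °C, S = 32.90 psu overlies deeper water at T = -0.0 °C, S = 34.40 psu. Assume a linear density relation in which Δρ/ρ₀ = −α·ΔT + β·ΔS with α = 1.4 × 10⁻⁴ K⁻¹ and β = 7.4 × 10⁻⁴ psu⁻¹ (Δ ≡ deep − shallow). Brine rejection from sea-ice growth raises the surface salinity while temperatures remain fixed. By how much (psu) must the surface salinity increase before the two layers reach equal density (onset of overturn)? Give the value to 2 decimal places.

Neutral buoyancy requires −α(T_deep − T_surf) + β(S_deep − S_surf′) = 0.
S_surf′ = S_deep − (α/β)·ΔT = 34.40 − (1.4 × 10⁻⁴/7.4 × 10⁻⁴)·(+1.5) = 34.1162 psu.
Increase required: 34.1162 − 32.90 = 1.2162 psu.

1.22 psu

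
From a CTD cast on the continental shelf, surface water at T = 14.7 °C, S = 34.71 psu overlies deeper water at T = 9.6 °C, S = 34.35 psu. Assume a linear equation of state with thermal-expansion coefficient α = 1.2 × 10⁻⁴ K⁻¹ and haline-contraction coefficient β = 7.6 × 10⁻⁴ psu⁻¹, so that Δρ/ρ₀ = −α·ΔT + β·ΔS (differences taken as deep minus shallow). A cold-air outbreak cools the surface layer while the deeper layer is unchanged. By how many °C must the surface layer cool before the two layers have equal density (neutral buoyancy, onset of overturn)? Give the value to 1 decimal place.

2.8 °C

Neutral buoyancy requires Δρ = 0, i.e. −α(T_deep − T_surf′) + β(S_deep − S_surf) = 0.
T_surf′ = T_deep − (β/α)·ΔS = 9.6 − (7.6 × 10⁻⁴/1.2 × 10⁻⁴)·(-0.36) = 11.880 °C.
Cooling required: 14.7 − (11.880) = 2.820 °C.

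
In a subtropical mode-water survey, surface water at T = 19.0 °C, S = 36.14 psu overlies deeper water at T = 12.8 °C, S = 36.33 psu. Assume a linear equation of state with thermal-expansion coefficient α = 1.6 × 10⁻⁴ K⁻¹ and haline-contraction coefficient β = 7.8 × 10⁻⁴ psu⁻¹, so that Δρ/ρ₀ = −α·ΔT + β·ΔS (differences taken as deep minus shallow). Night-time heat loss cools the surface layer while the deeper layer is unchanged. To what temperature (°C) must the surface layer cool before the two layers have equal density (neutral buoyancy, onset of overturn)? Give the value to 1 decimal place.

Neutral buoyancy requires Δρ = 0, i.e. −α(T_deep − T_surf′) + β(S_deep − S_surf) = 0.
T_surf′ = T_deep − (β/α)·ΔS = 12.8 − (7.8 × 10⁻⁴/1.6 × 10⁻⁴)·(+0.19) = 11.874 °C.
Cooling required: 19.0 − (11.874) = 7.126 °C.

11.9 °C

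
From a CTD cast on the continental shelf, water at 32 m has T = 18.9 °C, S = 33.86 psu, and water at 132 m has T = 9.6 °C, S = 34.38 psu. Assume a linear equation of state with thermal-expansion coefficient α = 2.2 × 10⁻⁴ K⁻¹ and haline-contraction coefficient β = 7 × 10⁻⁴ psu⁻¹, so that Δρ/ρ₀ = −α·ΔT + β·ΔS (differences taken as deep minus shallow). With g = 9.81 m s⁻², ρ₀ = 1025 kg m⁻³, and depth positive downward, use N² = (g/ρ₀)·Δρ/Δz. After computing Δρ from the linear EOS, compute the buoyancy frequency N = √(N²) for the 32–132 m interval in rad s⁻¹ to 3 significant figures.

ΔT = -9.3 K, ΔS = +0.52 psu (deep − shallow).
Δρ/ρ₀ = −αΔT + βΔS = 2.046 × 10⁻³ + 3.64 × 10⁻⁴ = 2.41 × 10⁻³, so Δρ ≈ 2.470 kg m⁻³.
N² = (g/ρ₀)·Δρ/Δz = g·(Δρ/ρ₀)/Δz = 9.81 × 2.41 × 10⁻³ / 100 = 2.3642 × 10⁻⁴ s⁻².
N = √(2.3642 × 10⁻⁴) = 0.015376 rad s⁻¹ ≈ 0.0154 rad s⁻¹.

0.0154 rad s⁻¹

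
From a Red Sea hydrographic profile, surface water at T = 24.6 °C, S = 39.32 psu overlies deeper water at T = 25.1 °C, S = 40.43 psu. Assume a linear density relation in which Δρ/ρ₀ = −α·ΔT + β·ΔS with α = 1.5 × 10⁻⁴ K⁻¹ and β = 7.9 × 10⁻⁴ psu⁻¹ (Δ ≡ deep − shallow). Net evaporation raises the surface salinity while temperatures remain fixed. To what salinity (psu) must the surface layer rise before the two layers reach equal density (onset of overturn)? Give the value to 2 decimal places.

Neutral buoyancy requires −α(T_deep − T_surf) + β(S_deep − S_surf′) = 0.
S_surf′ = S_deep − (α/β)·ΔT = 40.43 − (1.5 × 10⁻⁴/7.9 × 10⁻⁴)·(+0.5) = 40.3351 psu.
Increase required: 40.3351 − 39.32 = 1.0151 psu.

40.34 psu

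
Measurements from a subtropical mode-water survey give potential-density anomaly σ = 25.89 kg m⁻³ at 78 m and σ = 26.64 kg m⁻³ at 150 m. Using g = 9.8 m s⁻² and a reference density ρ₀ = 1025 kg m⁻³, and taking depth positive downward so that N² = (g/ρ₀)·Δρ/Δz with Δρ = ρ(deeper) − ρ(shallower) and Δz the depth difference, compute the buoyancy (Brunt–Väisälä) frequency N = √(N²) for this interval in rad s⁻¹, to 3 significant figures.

Δρ = 1026.64 − 1025.89 = 0.75 kg m⁻³ over Δz = 150 − 78 = 72 m.
N² = (9.8/1025) × (0.75/72) = 9.9593 × 10⁻⁵ s⁻².
N = √(9.9593 × 10⁻⁵) = 9.9796 × 10⁻³ rad s⁻¹ ≈ 9.98 × 10⁻³ rad s⁻¹.

9.98 × 10⁻³ rad s⁻¹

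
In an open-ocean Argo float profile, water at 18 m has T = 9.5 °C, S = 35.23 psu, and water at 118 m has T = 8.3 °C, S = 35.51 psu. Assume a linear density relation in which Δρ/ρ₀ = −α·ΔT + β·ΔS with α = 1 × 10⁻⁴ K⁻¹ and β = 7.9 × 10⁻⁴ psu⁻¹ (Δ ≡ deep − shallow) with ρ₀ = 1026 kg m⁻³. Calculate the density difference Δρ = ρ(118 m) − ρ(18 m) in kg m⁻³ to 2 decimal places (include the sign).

+0.35 kg m⁻³

ΔT = -1.2 K, ΔS = +0.28 psu (deep − shallow).
Δρ/ρ₀ = −(1 × 10⁻⁴)(-1.2) + (7.9 × 10⁻⁴)(+0.28) = 3.412 × 10⁻⁴.
Δρ = 1026 × (3.412 × 10⁻⁴) = +0.35 kg m⁻³.
Positive Δρ: denser below, stable.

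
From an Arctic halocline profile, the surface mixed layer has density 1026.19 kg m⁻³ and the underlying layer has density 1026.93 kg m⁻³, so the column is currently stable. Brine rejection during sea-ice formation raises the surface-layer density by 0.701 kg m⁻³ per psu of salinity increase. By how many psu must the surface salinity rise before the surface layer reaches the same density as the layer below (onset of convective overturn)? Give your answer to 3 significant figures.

1.06 psu

Density deficit of the surface layer: 1026.93 − 1026.19 = 0.74 kg m⁻³.
Required change = 0.74 / 0.701 = 1.06 psu.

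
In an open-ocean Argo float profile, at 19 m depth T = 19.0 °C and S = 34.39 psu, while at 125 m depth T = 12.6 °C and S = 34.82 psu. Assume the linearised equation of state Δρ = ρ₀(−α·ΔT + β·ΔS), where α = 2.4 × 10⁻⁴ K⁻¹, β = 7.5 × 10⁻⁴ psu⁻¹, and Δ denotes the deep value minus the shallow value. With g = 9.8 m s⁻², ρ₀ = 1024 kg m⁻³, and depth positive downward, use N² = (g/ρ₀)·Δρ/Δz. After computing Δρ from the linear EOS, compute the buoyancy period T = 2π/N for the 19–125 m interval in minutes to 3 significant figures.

ΔT = -6.4 K, ΔS = +0.43 psu (deep − shallow).
Δρ/ρ₀ = −αΔT + βΔS = 1.536 × 10⁻³ + 3.225 × 10⁻⁴ = 1.8585 × 10⁻³, so Δρ ≈ 1.903 kg m⁻³.
N² = (g/ρ₀)·Δρ/Δz = g·(Δρ/ρ₀)/Δz = 9.8 × 1.8585 × 10⁻³ / 106 = 1.7182 × 10⁻⁴ s⁻².
N = √(1.7182 × 10⁻⁴) = 0.013108 rad s⁻¹ → T = 2π/N = 479.34 s = 7.9890 min ≈ 7.99 min.

7.99 min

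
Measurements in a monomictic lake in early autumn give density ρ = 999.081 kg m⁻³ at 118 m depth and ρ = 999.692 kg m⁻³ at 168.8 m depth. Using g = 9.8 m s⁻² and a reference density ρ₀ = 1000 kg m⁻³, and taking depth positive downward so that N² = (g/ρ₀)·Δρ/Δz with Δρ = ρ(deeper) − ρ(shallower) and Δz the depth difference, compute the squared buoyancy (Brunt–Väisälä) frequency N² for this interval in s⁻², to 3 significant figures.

1.18 × 10⁻⁴ s⁻²

Δρ = 999.692 − 999.081 = 0.611 kg m⁻³ over Δz = 168.8 − 118 = 50.8 m.
N² = (9.8/1000) × (0.611/50.8) = 1.1787 × 10⁻⁴ s⁻² ≈ 1.18 × 10⁻⁴ s⁻².
Since Δρ > 0 the layer is stably stratified.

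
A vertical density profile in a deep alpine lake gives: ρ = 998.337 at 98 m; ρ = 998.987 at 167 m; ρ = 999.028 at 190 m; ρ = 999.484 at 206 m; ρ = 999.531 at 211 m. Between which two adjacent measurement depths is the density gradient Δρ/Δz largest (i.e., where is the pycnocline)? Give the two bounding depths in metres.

Compute the density gradient over each adjacent pair:
  98–167 m: Δρ/Δz = 0.650/69 = 9.4 × 10⁻³ kg m⁻⁴
  167–190 m: Δρ/Δz = 0.041/23 = 1.8 × 10⁻³ kg m⁻⁴
  190–206 m: Δρ/Δz = 0.456/16 = 0.029 kg m⁻⁴
  206–211 m: Δρ/Δz = 0.047/5 = 9.4 × 10⁻³ kg m⁻⁴
The largest gradient is in the 190–206 m interval — the pycnocline.

190–206 m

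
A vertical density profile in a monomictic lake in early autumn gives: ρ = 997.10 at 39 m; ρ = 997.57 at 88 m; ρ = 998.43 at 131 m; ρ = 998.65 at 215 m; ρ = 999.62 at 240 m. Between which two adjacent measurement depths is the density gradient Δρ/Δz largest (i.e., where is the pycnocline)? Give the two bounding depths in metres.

Compute the density gradient over each adjacent pair:
  39–88 m: Δρ/Δz = 0.47/49 = 9.6 × 10⁻³ kg m⁻⁴
  88–131 m: Δρ/Δz = 0.86/43 = 0.020 kg m⁻⁴
  131–215 m: Δρ/Δz = 0.22/84 = 2.6 × 10⁻³ kg m⁻⁴
  215–240 m: Δρ/Δz = 0.97/25 = 0.039 kg m⁻⁴
The largest gradient is in the 215–240 m interval — the pycnocline.

215–240 m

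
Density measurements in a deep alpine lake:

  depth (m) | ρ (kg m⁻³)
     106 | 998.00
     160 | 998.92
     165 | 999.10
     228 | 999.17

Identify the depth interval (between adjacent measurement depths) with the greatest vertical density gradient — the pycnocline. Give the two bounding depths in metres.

Compute the density gradient over each adjacent pair:
  106–160 m: Δρ/Δz = 0.92/54 = 0.017 kg m⁻⁴
  160–165 m: Δρ/Δz = 0.18/5 = 0.036 kg m⁻⁴
  165–228 m: Δρ/Δz = 0.07/63 = 1.1 × 10⁻³ kg m⁻⁴
The largest gradient is in the 160–165 m interval — the pycnocline.

160–165 m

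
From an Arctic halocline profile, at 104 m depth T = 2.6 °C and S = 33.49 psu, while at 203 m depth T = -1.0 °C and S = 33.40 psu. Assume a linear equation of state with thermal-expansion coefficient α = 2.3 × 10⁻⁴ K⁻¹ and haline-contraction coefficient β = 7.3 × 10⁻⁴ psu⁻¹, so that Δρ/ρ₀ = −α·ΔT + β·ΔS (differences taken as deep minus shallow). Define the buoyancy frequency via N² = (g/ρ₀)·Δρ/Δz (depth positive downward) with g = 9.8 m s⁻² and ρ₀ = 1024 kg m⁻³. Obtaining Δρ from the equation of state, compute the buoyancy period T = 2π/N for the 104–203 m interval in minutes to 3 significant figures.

12.1 min

ΔT = -3.6 K, ΔS = -0.09 psu (deep − shallow).
Δρ/ρ₀ = −αΔT + βΔS = 8.28 × 10⁻⁴ − 6.57 × 10⁻⁵ = 7.623 × 10⁻⁴, so Δρ ≈ 0.7806 kg m⁻³.
N² = (g/ρ₀)·Δρ/Δz = g·(Δρ/ρ₀)/Δz = 9.8 × 7.623 × 10⁻⁴ / 99 = 7.5460 × 10⁻⁵ s⁻².
N = √(7.5460 × 10⁻⁵) = 8.6868 × 10⁻³ rad s⁻¹ → T = 2π/N = 723.30 s = 12.055 min ≈ 12.1 min.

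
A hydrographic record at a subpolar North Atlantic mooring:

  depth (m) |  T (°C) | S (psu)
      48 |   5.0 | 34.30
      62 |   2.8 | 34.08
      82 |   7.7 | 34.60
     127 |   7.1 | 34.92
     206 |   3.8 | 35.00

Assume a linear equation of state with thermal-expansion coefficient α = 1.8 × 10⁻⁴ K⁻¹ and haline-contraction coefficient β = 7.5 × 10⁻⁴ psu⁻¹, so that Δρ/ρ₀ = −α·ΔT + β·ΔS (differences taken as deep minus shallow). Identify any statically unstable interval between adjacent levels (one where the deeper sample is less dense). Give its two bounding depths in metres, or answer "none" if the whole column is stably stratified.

Evaluate Δρ/ρ₀ = −αΔT + βΔS across each adjacent pair:
  48–62 m: −αΔT+βΔS = −(1.8 × 10⁻⁴)(-2.2)+(7.5 × 10⁻⁴)(-0.22) = 2.3 × 10⁻⁴ → stable
  62–82 m: −αΔT+βΔS = −(1.8 × 10⁻⁴)(+4.9)+(7.5 × 10⁻⁴)(+0.52) = -4.9 × 10⁻⁴ → UNSTABLE
  82–127 m: −αΔT+βΔS = −(1.8 × 10⁻⁴)(-0.6)+(7.5 × 10⁻⁴)(+0.32) = 3.5 × 10⁻⁴ → stable
  127–206 m: −αΔT+βΔS = −(1.8 × 10⁻⁴)(-3.3)+(7.5 × 10⁻⁴)(+0.08) = 6.5 × 10⁻⁴ → stable
The 62–82 m interval has Δρ < 0: lighter water underlies denser water.

62–82 m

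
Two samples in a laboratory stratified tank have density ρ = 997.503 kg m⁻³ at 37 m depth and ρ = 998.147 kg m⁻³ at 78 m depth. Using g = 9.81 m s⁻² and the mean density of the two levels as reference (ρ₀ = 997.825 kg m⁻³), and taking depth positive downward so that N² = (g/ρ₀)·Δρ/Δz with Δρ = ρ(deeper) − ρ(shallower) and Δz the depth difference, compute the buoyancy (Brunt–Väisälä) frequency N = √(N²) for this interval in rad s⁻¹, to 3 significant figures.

0.0124 rad s⁻¹

Δρ = 998.147 − 997.503 = 0.644 kg m⁻³ over Δz = 78 − 37 = 41 m.
N² = (9.81/997.825) × (0.644/41) = 1.5442 × 10⁻⁴ s⁻².
N = √(1.5442 × 10⁻⁴) = 0.012427 rad s⁻¹ ≈ 0.0124 rad s⁻¹.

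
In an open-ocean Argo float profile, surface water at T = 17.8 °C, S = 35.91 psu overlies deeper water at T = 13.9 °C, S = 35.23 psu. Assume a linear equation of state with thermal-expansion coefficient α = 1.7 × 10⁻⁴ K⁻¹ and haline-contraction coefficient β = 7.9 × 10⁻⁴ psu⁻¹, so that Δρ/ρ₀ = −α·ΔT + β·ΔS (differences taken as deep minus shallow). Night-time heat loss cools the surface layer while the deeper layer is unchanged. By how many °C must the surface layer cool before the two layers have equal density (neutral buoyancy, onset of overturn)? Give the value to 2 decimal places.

Neutral buoyancy requires Δρ = 0, i.e. −α(T_deep − T_surf′) + β(S_deep − S_surf) = 0.
T_surf′ = T_deep − (β/α)·ΔS = 13.9 − (7.9 × 10⁻⁴/1.7 × 10⁻⁴)·(-0.68) = 17.0600 °C.
Cooling required: 17.8 − (17.0600) = 0.7400 °C.

0.74 °C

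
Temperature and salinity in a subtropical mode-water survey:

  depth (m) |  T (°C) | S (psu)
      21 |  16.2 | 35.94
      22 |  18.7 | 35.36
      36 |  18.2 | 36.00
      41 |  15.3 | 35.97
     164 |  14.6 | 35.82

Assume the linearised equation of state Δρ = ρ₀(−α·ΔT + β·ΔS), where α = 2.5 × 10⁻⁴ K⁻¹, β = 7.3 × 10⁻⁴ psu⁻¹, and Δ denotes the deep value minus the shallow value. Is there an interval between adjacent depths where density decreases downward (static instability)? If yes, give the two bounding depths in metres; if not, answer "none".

21–22 m

Evaluate Δρ/ρ₀ = −αΔT + βΔS across each adjacent pair:
  21–22 m: −αΔT+βΔS = −(2.5 × 10⁻⁴)(+2.5)+(7.3 × 10⁻⁴)(-0.58) = -1.0 × 10⁻³ → UNSTABLE
  22–36 m: −αΔT+βΔS = −(2.5 × 10⁻⁴)(-0.5)+(7.3 × 10⁻⁴)(+0.64) = 5.9 × 10⁻⁴ → stable
  36–41 m: −αΔT+βΔS = −(2.5 × 10⁻⁴)(-2.9)+(7.3 × 10⁻⁴)(-0.03) = 7.0 × 10⁻⁴ → stable
  41–164 m: −αΔT+βΔS = −(2.5 × 10⁻⁴)(-0.7)+(7.3 × 10⁻⁴)(-0.15) = 6.6 × 10⁻⁵ → stable
The 21–22 m interval has Δρ < 0: lighter water underlies denser water.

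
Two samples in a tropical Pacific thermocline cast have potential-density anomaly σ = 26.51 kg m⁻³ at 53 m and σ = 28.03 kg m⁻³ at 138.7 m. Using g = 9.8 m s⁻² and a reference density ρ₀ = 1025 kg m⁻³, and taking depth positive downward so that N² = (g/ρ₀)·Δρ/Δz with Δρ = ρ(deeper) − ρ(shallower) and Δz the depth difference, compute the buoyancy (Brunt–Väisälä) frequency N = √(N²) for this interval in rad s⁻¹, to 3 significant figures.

0.0130 rad s⁻¹

Δρ = 1028.03 − 1026.51 = 1.52 kg m⁻³ over Δz = 138.7 − 53 = 85.7 m.
N² = (9.8/1025) × (1.52/85.7) = 1.6958 × 10⁻⁴ s⁻².
N = √(1.6958 × 10⁻⁴) = 0.013022 rad s⁻¹ ≈ 0.0130 rad s⁻¹.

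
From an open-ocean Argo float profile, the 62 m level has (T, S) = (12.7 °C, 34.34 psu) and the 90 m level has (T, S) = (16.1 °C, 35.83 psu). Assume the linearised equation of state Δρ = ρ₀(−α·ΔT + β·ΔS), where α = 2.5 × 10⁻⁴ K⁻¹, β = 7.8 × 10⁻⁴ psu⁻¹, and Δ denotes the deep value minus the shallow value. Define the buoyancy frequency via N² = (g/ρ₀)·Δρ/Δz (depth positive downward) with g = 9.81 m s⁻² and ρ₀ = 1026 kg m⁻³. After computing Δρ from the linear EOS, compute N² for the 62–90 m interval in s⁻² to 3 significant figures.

1.09 × 10⁻⁴ s⁻²

ΔT = +3.4 K, ΔS = +1.49 psu (deep − shallow).
Δρ/ρ₀ = −αΔT + βΔS = -8.50 × 10⁻⁴ + 1.1622 × 10⁻³ = 3.122 × 10⁻⁴, so Δρ ≈ 0.3203 kg m⁻³.
N² = (g/ρ₀)·Δρ/Δz = g·(Δρ/ρ₀)/Δz = 9.81 × 3.122 × 10⁻⁴ / 28 = 1.0938 × 10⁻⁴ s⁻² ≈ 1.09 × 10⁻⁴ s⁻².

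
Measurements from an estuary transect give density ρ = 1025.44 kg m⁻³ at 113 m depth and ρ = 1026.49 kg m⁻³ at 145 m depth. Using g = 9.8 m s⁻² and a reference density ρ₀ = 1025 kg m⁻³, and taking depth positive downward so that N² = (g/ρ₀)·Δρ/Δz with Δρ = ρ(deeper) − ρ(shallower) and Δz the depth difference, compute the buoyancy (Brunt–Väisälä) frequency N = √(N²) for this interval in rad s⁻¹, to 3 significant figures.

Δρ = 1026.49 − 1025.44 = 1.05 kg m⁻³ over Δz = 145 − 113 = 32 m.
N² = (9.8/1025) × (1.05/32) = 3.1372 × 10⁻⁴ s⁻².
N = √(3.1372 × 10⁻⁴) = 0.017712 rad s⁻¹ ≈ 0.0177 rad s⁻¹.

0.0177 rad s⁻¹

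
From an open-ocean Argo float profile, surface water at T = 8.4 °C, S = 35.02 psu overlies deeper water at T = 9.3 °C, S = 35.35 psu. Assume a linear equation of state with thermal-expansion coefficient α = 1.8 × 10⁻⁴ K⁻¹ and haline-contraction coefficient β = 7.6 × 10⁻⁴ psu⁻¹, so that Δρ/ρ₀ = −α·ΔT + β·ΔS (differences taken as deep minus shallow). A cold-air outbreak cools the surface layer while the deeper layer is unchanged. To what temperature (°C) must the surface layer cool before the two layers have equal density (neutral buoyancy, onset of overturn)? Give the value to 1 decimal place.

7.9 °C

Neutral buoyancy requires Δρ = 0, i.e. −α(T_deep − T_surf′) + β(S_deep − S_surf) = 0.
T_surf′ = T_deep − (β/α)·ΔS = 9.3 − (7.6 × 10⁻⁴/1.8 × 10⁻⁴)·(+0.33) = 7.907 °C.
Cooling required: 8.4 − (7.907) = 0.493 °C.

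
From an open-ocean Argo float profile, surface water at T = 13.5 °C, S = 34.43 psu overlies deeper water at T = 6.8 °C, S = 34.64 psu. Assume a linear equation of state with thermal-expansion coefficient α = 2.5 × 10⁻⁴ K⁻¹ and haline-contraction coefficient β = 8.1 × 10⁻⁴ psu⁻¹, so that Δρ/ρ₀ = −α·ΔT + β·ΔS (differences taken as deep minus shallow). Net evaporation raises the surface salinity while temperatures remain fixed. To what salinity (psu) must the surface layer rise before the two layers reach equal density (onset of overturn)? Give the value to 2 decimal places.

Neutral buoyancy requires −α(T_deep − T_surf) + β(S_deep − S_surf′) = 0.
S_surf′ = S_deep − (α/β)·ΔT = 34.64 − (2.5 × 10⁻⁴/8.1 × 10⁻⁴)·(-6.7) = 36.7079 psu.
Increase required: 36.7079 − 34.43 = 2.2779 psu.

36.71 psu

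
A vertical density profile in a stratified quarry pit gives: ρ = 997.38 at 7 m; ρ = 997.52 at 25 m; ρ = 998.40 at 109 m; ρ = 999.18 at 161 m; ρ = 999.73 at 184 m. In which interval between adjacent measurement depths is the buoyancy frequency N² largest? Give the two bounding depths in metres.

161–184 m

Compute the density gradient over each adjacent pair:
  7–25 m: Δρ/Δz = 0.14/18 = 7.8 × 10⁻³ kg m⁻⁴
  25–109 m: Δρ/Δz = 0.88/84 = 0.010 kg m⁻⁴
  109–161 m: Δρ/Δz = 0.78/52 = 0.015 kg m⁻⁴
  161–184 m: Δρ/Δz = 0.55/23 = 0.024 kg m⁻⁴
The largest gradient is in the 161–184 m interval — the pycnocline.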